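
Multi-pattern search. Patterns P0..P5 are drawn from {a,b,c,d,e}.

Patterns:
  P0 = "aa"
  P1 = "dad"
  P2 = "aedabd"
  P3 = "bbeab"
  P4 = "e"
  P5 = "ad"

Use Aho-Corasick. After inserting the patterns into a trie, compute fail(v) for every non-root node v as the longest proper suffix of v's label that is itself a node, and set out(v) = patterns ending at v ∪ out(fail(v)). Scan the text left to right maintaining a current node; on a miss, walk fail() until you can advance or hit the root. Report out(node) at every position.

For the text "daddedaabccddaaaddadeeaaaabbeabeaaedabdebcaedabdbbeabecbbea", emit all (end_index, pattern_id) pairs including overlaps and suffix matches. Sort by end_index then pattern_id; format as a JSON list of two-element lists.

Build:
Trie nodes:
  n0 'ε': a→1 b→11 d→3 e→16
  n1 'a': a→2 d→17 e→6
  n2 'aa': ·  ←P0
  n3 'd': a→4
  n4 'da': d→5
  n5 'dad': ·  ←P1
  n6 'ae': d→7
  n7 'aed': a→8
  n8 'aeda': b→9
  n9 'aedab': d→10
  n10 'aedabd': ·  ←P2
  n11 'b': b→12
  n12 'bb': e→13
  n13 'bbe': a→14
  n14 'bbea': b→15
  n15 'bbeab': ·  ←P3
  n16 'e': ·  ←P4
  n17 'ad': ·  ←P5

Failure links (BFS by depth):
  fail(1) 'a': from fail(0)=0 chase 'a': 0 ⇒ 0;  out=∅∪out(0)=∅
  fail(3) 'd': from fail(0)=0 chase 'd': 0 ⇒ 0;  out=∅∪out(0)=∅
  fail(11) 'b': from fail(0)=0 chase 'b': 0 ⇒ 0;  out=∅∪out(0)=∅
  fail(16) 'e': from fail(0)=0 chase 'e': 0 ⇒ 0;  out={4}∪out(0)={4}
  fail(2) 'aa': from fail(1)=0 chase 'a': 0 ⇒ 1;  out={0}∪out(1)={0}
  fail(4) 'da': from fail(3)=0 chase 'a': 0 ⇒ 1;  out=∅∪out(1)=∅
  fail(6) 'ae': from fail(1)=0 chase 'e': 0 ⇒ 16;  out=∅∪out(16)={4}
  fail(12) 'bb': from fail(11)=0 chase 'b': 0 ⇒ 11;  out=∅∪out(11)=∅
  fail(17) 'ad': from fail(1)=0 chase 'd': 0 ⇒ 3;  out={5}∪out(3)={5}
  fail(5) 'dad': from fail(4)=1 chase 'd': 1 ⇒ 17;  out={1}∪out(17)={1,5}
  fail(7) 'aed': from fail(6)=16 chase 'd': 16→0 ⇒ 3;  out=∅∪out(3)=∅
  fail(13) 'bbe': from fail(12)=11 chase 'e': 11→0 ⇒ 16;  out=∅∪out(16)={4}
  fail(8) 'aeda': from fail(7)=3 chase 'a': 3 ⇒ 4;  out=∅∪out(4)=∅
  fail(14) 'bbea': from fail(13)=16 chase 'a': 16→0 ⇒ 1;  out=∅∪out(1)=∅
  fail(9) 'aedab': from fail(8)=4 chase 'b': 4→1→0 ⇒ 11;  out=∅∪out(11)=∅
  fail(15) 'bbeab': from fail(14)=1 chase 'b': 1→0 ⇒ 11;  out={3}∪out(11)={3}
  fail(10) 'aedabd': from fail(9)=11 chase 'd': 11→0 ⇒ 3;  out={2}∪out(3)={2}

Run:
i=0 'd': node 0→3
i=1 'a': node 3→4
i=2 'd': node 4→5  emit P1@[0:2],P5@[1:2]
i=3 'd': node 5→3 (fail-walked)
i=4 'e': node 3→16 (fail-walked)  emit P4@[4:4]
i=5 'd': node 16→3 (fail-walked)
i=6 'a': node 3→4
i=7 'a': node 4→2 (fail-walked)  emit P0@[6:7]
i=8 'b': node 2→11 (fail-walked)
i=9 'c': node 11→0 (fail-walked)
i=10 'c': node 0→0
i=11 'd': node 0→3
i=12 'd': node 3→3 (fail-walked)
i=13 'a': node 3→4
i=14 'a': node 4→2 (fail-walked)  emit P0@[13:14]
i=15 'a': node 2→2 (fail-walked)  emit P0@[14:15]
i=16 'd': node 2→17 (fail-walked)  emit P5@[15:16]
i=17 'd': node 17→3 (fail-walked)
i=18 'a': node 3→4
i=19 'd': node 4→5  emit P1@[17:19],P5@[18:19]
i=20 'e': node 5→16 (fail-walked)  emit P4@[20:20]
i=21 'e': node 16→16 (fail-walked)  emit P4@[21:21]
i=22 'a': node 16→1 (fail-walked)
i=23 'a': node 1→2  emit P0@[22:23]
i=24 'a': node 2→2 (fail-walked)  emit P0@[23:24]
i=25 'a': node 2→2 (fail-walked)  emit P0@[24:25]
i=26 'b': node 2→11 (fail-walked)
i=27 'b': node 11→12
i=28 'e': node 12→13  emit P4@[28:28]
i=29 'a': node 13→14
i=30 'b': node 14→15  emit P3@[26:30]
i=31 'e': node 15→16 (fail-walked)  emit P4@[31:31]
i=32 'a': node 16→1 (fail-walked)
i=33 'a': node 1→2  emit P0@[32:33]
i=34 'e': node 2→6 (fail-walked)  emit P4@[34:34]
i=35 'd': node 6→7
i=36 'a': node 7→8
i=37 'b': node 8→9
i=38 'd': node 9→10  emit P2@[33:38]
i=39 'e': node 10→16 (fail-walked)  emit P4@[39:39]
i=40 'b': node 16→11 (fail-walked)
i=41 'c': node 11→0 (fail-walked)
i=42 'a': node 0→1
i=43 'e': node 1→6  emit P4@[43:43]
i=44 'd': node 6→7
i=45 'a': node 7→8
i=46 'b': node 8→9
i=47 'd': node 9→10  emit P2@[42:47]
i=48 'b': node 10→11 (fail-walked)
i=49 'b': node 11→12
i=50 'e': node 12→13  emit P4@[50:50]
i=51 'a': node 13→14
i=52 'b': node 14→15  emit P3@[48:52]
i=53 'e': node 15→16 (fail-walked)  emit P4@[53:53]
i=54 'c': node 16→0 (fail-walked)
i=55 'b': node 0→11
i=56 'b': node 11→12
i=57 'e': node 12→13  emit P4@[57:57]
i=58 'a': node 13→14

Result: [[2,1],[2,5],[4,4],[7,0],[14,0],[15,0],[16,5],[19,1],[19,5],[20,4],[21,4],[23,0],[24,0],[25,0],[28,4],[30,3],[31,4],[33,0],[34,4],[38,2],[39,4],[43,4],[47,2],[50,4],[52,3],[53,4],[57,4]]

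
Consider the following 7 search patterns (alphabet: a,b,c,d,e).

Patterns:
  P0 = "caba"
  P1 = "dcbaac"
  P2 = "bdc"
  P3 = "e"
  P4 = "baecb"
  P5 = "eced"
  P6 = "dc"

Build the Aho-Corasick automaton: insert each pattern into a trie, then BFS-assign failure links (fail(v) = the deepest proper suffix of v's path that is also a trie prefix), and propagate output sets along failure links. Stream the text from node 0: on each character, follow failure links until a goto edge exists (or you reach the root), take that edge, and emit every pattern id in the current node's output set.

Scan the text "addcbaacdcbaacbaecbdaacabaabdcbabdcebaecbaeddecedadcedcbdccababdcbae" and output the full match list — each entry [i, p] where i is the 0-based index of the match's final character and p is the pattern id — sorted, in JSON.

Build automaton:
Trie nodes:
  0='ε' goto b→11 c→1 d→5 e→14
  1='c' goto a→2
  2='ca' goto b→3
  3='cab' goto a→4
  4='caba' goto ·  [P0 ends]
  5='d' goto c→6
  6='dc' goto b→7  [P6 ends]
  7='dcb' goto a→8
  8='dcba' goto a→9
  9='dcbaa' goto c→10
  10='dcbaac' goto ·  [P1 ends]
  11='b' goto a→15 d→12
  12='bd' goto c→13
  13='bdc' goto ·  [P2 ends]
  14='e' goto c→19  [P3 ends]
  15='ba' goto e→16
  16='bae' goto c→17
  17='baec' goto b→18
  18='baecb' goto ·  [P4 ends]
  19='ec' goto e→20
  20='ece' goto d→21
  21='eced' goto ·  [P5 ends]

BFS fail/out derivation:
  n1('c'): parent n0 fail=0; on 'c' 0 → fail=0;  out ∅∪∅=∅
  n5('d'): parent n0 fail=0; on 'd' 0 → fail=0;  out ∅∪∅=∅
  n11('b'): parent n0 fail=0; on 'b' 0 → fail=0;  out ∅∪∅=∅
  n14('e'): parent n0 fail=0; on 'e' 0 → fail=0;  out {3}∪∅={3}
  n2('ca'): parent n1 fail=0; on 'a' 0 → fail=0;  out ∅∪∅=∅
  n6('dc'): parent n5 fail=0; on 'c' 0 → fail=1;  out {6}∪∅={6}
  n12('bd'): parent n11 fail=0; on 'd' 0 → fail=5;  out ∅∪∅=∅
  n15('ba'): parent n11 fail=0; on 'a' 0 → fail=0;  out ∅∪∅=∅
  n19('ec'): parent n14 fail=0; on 'c' 0 → fail=1;  out ∅∪∅=∅
  n3('cab'): parent n2 fail=0; on 'b' 0 → fail=11;  out ∅∪∅=∅
  n7('dcb'): parent n6 fail=1; on 'b' 1→0 → fail=11;  out ∅∪∅=∅
  n13('bdc'): parent n12 fail=5; on 'c' 5 → fail=6;  out {2}∪{6}={2,6}
  n16('bae'): parent n15 fail=0; on 'e' 0 → fail=14;  out ∅∪{3}={3}
  n20('ece'): parent n19 fail=1; on 'e' 1→0 → fail=14;  out ∅∪{3}={3}
  n4('caba'): parent n3 fail=11; on 'a' 11 → fail=15;  out {0}∪∅={0}
  n8('dcba'): parent n7 fail=11; on 'a' 11 → fail=15;  out ∅∪∅=∅
  n17('baec'): parent n16 fail=14; on 'c' 14 → fail=19;  out ∅∪∅=∅
  n21('eced'): parent n20 fail=14; on 'd' 14→0 → fail=5;  out {5}∪∅={5}
  n9('dcbaa'): parent n8 fail=15; on 'a' 15→0 → fail=0;  out ∅∪∅=∅
  n18('baecb'): parent n17 fail=19; on 'b' 19→1→0 → fail=11;  out {4}∪∅={4}
  n10('dcbaac'): parent n9 fail=0; on 'c' 0 → fail=1;  out {1}∪∅={1}

Run:
i=0 'a': node 0→0
i=1 'd': node 0→5
i=2 'd': node 5→5 (via fail)
i=3 'c': node 5→6  emit P6@[2:3]
i=4 'b': node 6→7
i=5 'a': node 7→8
i=6 'a': node 8→9
i=7 'c': node 9→10  emit P1@[2:7]
i=8 'd': node 10→5 (via fail)
i=9 'c': node 5→6  emit P6@[8:9]
i=10 'b': node 6→7
i=11 'a': node 7→8
i=12 'a': node 8→9
i=13 'c': node 9→10  emit P1@[8:13]
i=14 'b': node 10→11 (via fail)
i=15 'a': node 11→15
i=16 'e': node 15→16  emit P3@[16:16]
i=17 'c': node 16→17
i=18 'b': node 17→18  emit P4@[14:18]
i=19 'd': node 18→12 (via fail)
i=20 'a': node 12→0 (via fail)
i=21 'a': node 0→0
i=22 'c': node 0→1
i=23 'a': node 1→2
i=24 'b': node 2→3
i=25 'a': node 3→4  emit P0@[22:25]
i=26 'a': node 4→0 (via fail)
i=27 'b': node 0→11
i=28 'd': node 11→12
i=29 'c': node 12→13  emit P2@[27:29],P6@[28:29]
i=30 'b': node 13→7 (via fail)
i=31 'a': node 7→8
i=32 'b': node 8→11 (via fail)
i=33 'd': node 11→12
i=34 'c': node 12→13  emit P2@[32:34],P6@[33:34]
i=35 'e': node 13→14 (via fail)  emit P3@[35:35]
i=36 'b': node 14→11 (via fail)
i=37 'a': node 11→15
i=38 'e': node 15→16  emit P3@[38:38]
i=39 'c': node 16→17
i=40 'b': node 17→18  emit P4@[36:40]
i=41 'a': node 18→15 (via fail)
i=42 'e': node 15→16  emit P3@[42:42]
i=43 'd': node 16→5 (via fail)
i=44 'd': node 5→5 (via fail)
i=45 'e': node 5→14 (via fail)  emit P3@[45:45]
i=46 'c': node 14→19
i=47 'e': node 19→20  emit P3@[47:47]
i=48 'd': node 20→21  emit P5@[45:48]
i=49 'a': node 21→0 (via fail)
i=50 'd': node 0→5
i=51 'c': node 5→6  emit P6@[50:51]
i=52 'e': node 6→14 (via fail)  emit P3@[52:52]
i=53 'd': node 14→5 (via fail)
i=54 'c': node 5→6  emit P6@[53:54]
i=55 'b': node 6→7
i=56 'd': node 7→12 (via fail)
i=57 'c': node 12→13  emit P2@[55:57],P6@[56:57]
i=58 'c': node 13→1 (via fail)
i=59 'a': node 1→2
i=60 'b': node 2→3
i=61 'a': node 3→4  emit P0@[58:61]
i=62 'b': node 4→11 (via fail)
i=63 'd': node 11→12
i=64 'c': node 12→13  emit P2@[62:64],P6@[63:64]
i=65 'b': node 13→7 (via fail)
i=66 'a': node 7→8
i=67 'e': node 8→16 (via fail)  emit P3@[67:67]

Matches: [[3,6],[7,1],[9,6],[13,1],[16,3],[18,4],[25,0],[29,2],[29,6],[34,2],[34,6],[35,3],[38,3],[40,4],[42,3],[45,3],[47,3],[48,5],[51,6],[52,3],[54,6],[57,2],[57,6],[61,0],[64,2],[64,6],[67,3]]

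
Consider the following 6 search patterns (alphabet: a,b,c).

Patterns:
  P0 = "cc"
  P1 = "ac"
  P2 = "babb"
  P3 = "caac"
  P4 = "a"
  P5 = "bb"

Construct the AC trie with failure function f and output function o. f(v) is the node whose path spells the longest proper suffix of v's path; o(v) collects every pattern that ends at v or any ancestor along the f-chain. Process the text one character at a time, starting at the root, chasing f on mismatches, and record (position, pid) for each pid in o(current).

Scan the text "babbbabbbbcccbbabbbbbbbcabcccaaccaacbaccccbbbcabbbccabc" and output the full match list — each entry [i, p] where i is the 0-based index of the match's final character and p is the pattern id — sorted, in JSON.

Construct AC machine:
Trie (insert patterns):
  0='ε' goto a→3 b→5 c→1
  1='c' goto a→9 c→2
  2='cc' goto ·  ←P0
  3='a' goto c→4  ←P4
  4='ac' goto ·  ←P1
  5='b' goto a→6 b→12
  6='ba' goto b→7
  7='bab' goto b→8
  8='babb' goto ·  ←P2
  9='ca' goto a→10
  10='caa' goto c→11
  11='caac' goto ·  ←P3
  12='bb' goto ·  ←P5

Failure links (BFS by depth):
  n1('c'): parent n0 fail=0; on 'c' 0 → fail=0;  out ∅∪∅=∅
  n3('a'): parent n0 fail=0; on 'a' 0 → fail=0;  out {4}∪∅={4}
  n5('b'): parent n0 fail=0; on 'b' 0 → fail=0;  out ∅∪∅=∅
  n2('cc'): parent n1 fail=0; on 'c' 0 → fail=1;  out {0}∪∅={0}
  n4('ac'): parent n3 fail=0; on 'c' 0 → fail=1;  out {1}∪∅={1}
  n6('ba'): parent n5 fail=0; on 'a' 0 → fail=3;  out ∅∪{4}={4}
  n9('ca'): parent n1 fail=0; on 'a' 0 → fail=3;  out ∅∪{4}={4}
  n12('bb'): parent n5 fail=0; on 'b' 0 → fail=5;  out {5}∪∅={5}
  n7('bab'): parent n6 fail=3; on 'b' 3→0 → fail=5;  out ∅∪∅=∅
  n10('caa'): parent n9 fail=3; on 'a' 3→0 → fail=3;  out ∅∪{4}={4}
  n8('babb'): parent n7 fail=5; on 'b' 5 → fail=12;  out {2}∪{5}={2,5}
  n11('caac'): parent n10 fail=3; on 'c' 3 → fail=4;  out {3}∪{1}={1,3}

Scan:
[0] read 'b'  n0⇒n5
[1] read 'a'  n5⇒n6  → match P4@[1:1]
[2] read 'b'  n6⇒n7
[3] read 'b'  n7⇒n8  → match P2@[0:3],P5@[2:3]
[4] read 'b'  n8⇒n12 (via fail)  → match P5@[3:4]
[5] read 'a'  n12⇒n6 (via fail)  → match P4@[5:5]
[6] read 'b'  n6⇒n7
[7] read 'b'  n7⇒n8  → match P2@[4:7],P5@[6:7]
[8] read 'b'  n8⇒n12 (via fail)  → match P5@[7:8]
[9] read 'b'  n12⇒n12 (via fail)  → match P5@[8:9]
[10] read 'c'  n12⇒n1 (via fail)
[11] read 'c'  n1⇒n2  → match P0@[10:11]
[12] read 'c'  n2⇒n2 (via fail)  → match P0@[11:12]
[13] read 'b'  n2⇒n5 (via fail)
[14] read 'b'  n5⇒n12  → match P5@[13:14]
[15] read 'a'  n12⇒n6 (via fail)  → match P4@[15:15]
[16] read 'b'  n6⇒n7
[17] read 'b'  n7⇒n8  → match P2@[14:17],P5@[16:17]
[18] read 'b'  n8⇒n12 (via fail)  → match P5@[17:18]
[19] read 'b'  n12⇒n12 (via fail)  → match P5@[18:19]
[20] read 'b'  n12⇒n12 (via fail)  → match P5@[19:20]
[21] read 'b'  n12⇒n12 (via fail)  → match P5@[20:21]
[22] read 'b'  n12⇒n12 (via fail)  → match P5@[21:22]
[23] read 'c'  n12⇒n1 (via fail)
[24] read 'a'  n1⇒n9  → match P4@[24:24]
[25] read 'b'  n9⇒n5 (via fail)
[26] read 'c'  n5⇒n1 (via fail)
[27] read 'c'  n1⇒n2  → match P0@[26:27]
[28] read 'c'  n2⇒n2 (via fail)  → match P0@[27:28]
[29] read 'a'  n2⇒n9 (via fail)  → match P4@[29:29]
[30] read 'a'  n9⇒n10  → match P4@[30:30]
[31] read 'c'  n10⇒n11  → match P1@[30:31],P3@[28:31]
[32] read 'c'  n11⇒n2 (via fail)  → match P0@[31:32]
[33] read 'a'  n2⇒n9 (via fail)  → match P4@[33:33]
[34] read 'a'  n9⇒n10  → match P4@[34:34]
[35] read 'c'  n10⇒n11  → match P1@[34:35],P3@[32:35]
[36] read 'b'  n11⇒n5 (via fail)
[37] read 'a'  n5⇒n6  → match P4@[37:37]
[38] read 'c'  n6⇒n4 (via fail)  → match P1@[37:38]
[39] read 'c'  n4⇒n2 (via fail)  → match P0@[38:39]
[40] read 'c'  n2⇒n2 (via fail)  → match P0@[39:40]
[41] read 'c'  n2⇒n2 (via fail)  → match P0@[40:41]
[42] read 'b'  n2⇒n5 (via fail)
[43] read 'b'  n5⇒n12  → match P5@[42:43]
[44] read 'b'  n12⇒n12 (via fail)  → match P5@[43:44]
[45] read 'c'  n12⇒n1 (via fail)
[46] read 'a'  n1⇒n9  → match P4@[46:46]
[47] read 'b'  n9⇒n5 (via fail)
[48] read 'b'  n5⇒n12  → match P5@[47:48]
[49] read 'b'  n12⇒n12 (via fail)  → match P5@[48:49]
[50] read 'c'  n12⇒n1 (via fail)
[51] read 'c'  n1⇒n2  → match P0@[50:51]
[52] read 'a'  n2⇒n9 (via fail)  → match P4@[52:52]
[53] read 'b'  n9⇒n5 (via fail)
[54] read 'c'  n5⇒n1 (via fail)

Matches: [[1,4],[3,2],[3,5],[4,5],[5,4],[7,2],[7,5],[8,5],[9,5],[11,0],[12,0],[14,5],[15,4],[17,2],[17,5],[18,5],[19,5],[20,5],[21,5],[22,5],[24,4],[27,0],[28,0],[29,4],[30,4],[31,1],[31,3],[32,0],[33,4],[34,4],[35,1],[35,3],[37,4],[38,1],[39,0],[40,0],[41,0],[43,5],[44,5],[46,4],[48,5],[49,5],[51,0],[52,4]]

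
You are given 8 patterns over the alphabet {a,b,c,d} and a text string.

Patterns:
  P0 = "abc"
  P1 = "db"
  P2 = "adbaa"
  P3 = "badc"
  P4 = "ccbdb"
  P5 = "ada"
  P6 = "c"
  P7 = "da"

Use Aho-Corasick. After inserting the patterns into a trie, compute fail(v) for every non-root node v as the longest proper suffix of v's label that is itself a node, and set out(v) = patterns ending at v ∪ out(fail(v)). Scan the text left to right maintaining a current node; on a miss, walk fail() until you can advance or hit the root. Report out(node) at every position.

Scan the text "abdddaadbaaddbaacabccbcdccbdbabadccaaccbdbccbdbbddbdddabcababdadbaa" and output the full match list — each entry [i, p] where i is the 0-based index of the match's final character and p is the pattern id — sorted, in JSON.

Construct AC machine:
Trie nodes:
  n0 'ε': a→1 b→10 c→14 d→4
  n1 'a': b→2 d→6
  n2 'ab': c→3
  n3 'abc': ·  [P0 ends]
  n4 'd': a→20 b→5
  n5 'db': ·  [P1 ends]
  n6 'ad': a→19 b→7
  n7 'adb': a→8
  n8 'adba': a→9
  n9 'adbaa': ·  [P2 ends]
  n10 'b': a→11
  n11 'ba': d→12
  n12 'bad': c→13
  n13 'badc': ·  [P3 ends]
  n14 'c': c→15  [P6 ends]
  n15 'cc': b→16
  n16 'ccb': d→17
  n17 'ccbd': b→18
  n18 'ccbdb': ·  [P4 ends]
  n19 'ada': ·  [P5 ends]
  n20 'da': ·  [P7 ends]

BFS fail/out derivation:
  fail(1) 'a': from fail(0)=0 chase 'a': 0 ⇒ 0;  out=∅∪out(0)=∅
  fail(4) 'd': from fail(0)=0 chase 'd': 0 ⇒ 0;  out=∅∪out(0)=∅
  fail(10) 'b': from fail(0)=0 chase 'b': 0 ⇒ 0;  out=∅∪out(0)=∅
  fail(14) 'c': from fail(0)=0 chase 'c': 0 ⇒ 0;  out={6}∪out(0)={6}
  fail(2) 'ab': from fail(1)=0 chase 'b': 0 ⇒ 10;  out=∅∪out(10)=∅
  fail(5) 'db': from fail(4)=0 chase 'b': 0 ⇒ 10;  out={1}∪out(10)={1}
  fail(6) 'ad': from fail(1)=0 chase 'd': 0 ⇒ 4;  out=∅∪out(4)=∅
  fail(11) 'ba': from fail(10)=0 chase 'a': 0 ⇒ 1;  out=∅∪out(1)=∅
  fail(15) 'cc': from fail(14)=0 chase 'c': 0 ⇒ 14;  out=∅∪out(14)={6}
  fail(20) 'da': from fail(4)=0 chase 'a': 0 ⇒ 1;  out={7}∪out(1)={7}
  fail(3) 'abc': from fail(2)=10 chase 'c': 10→0 ⇒ 14;  out={0}∪out(14)={0,6}
  fail(7) 'adb': from fail(6)=4 chase 'b': 4 ⇒ 5;  out=∅∪out(5)={1}
  fail(12) 'bad': from fail(11)=1 chase 'd': 1 ⇒ 6;  out=∅∪out(6)=∅
  fail(16) 'ccb': from fail(15)=14 chase 'b': 14→0 ⇒ 10;  out=∅∪out(10)=∅
  fail(19) 'ada': from fail(6)=4 chase 'a': 4 ⇒ 20;  out={5}∪out(20)={5,7}
  fail(8) 'adba': from fail(7)=5 chase 'a': 5→10 ⇒ 11;  out=∅∪out(11)=∅
  fail(13) 'badc': from fail(12)=6 chase 'c': 6→4→0 ⇒ 14;  out={3}∪out(14)={3,6}
  fail(17) 'ccbd': from fail(16)=10 chase 'd': 10→0 ⇒ 4;  out=∅∪out(4)=∅
  fail(9) 'adbaa': from fail(8)=11 chase 'a': 11→1→0 ⇒ 1;  out={2}∪out(1)={2}
  fail(18) 'ccbdb': from fail(17)=4 chase 'b': 4 ⇒ 5;  out={4}∪out(5)={1,4}

Scan:
i=0 'a': node 0→1
i=1 'b': node 1→2
i=2 'd': node 2→4 (fail-walked)
i=3 'd': node 4→4 (fail-walked)
i=4 'd': node 4→4 (fail-walked)
i=5 'a': node 4→20  → match P7@[4:5]
i=6 'a': node 20→1 (fail-walked)
i=7 'd': node 1→6
i=8 'b': node 6→7  → match P1@[7:8]
i=9 'a': node 7→8
i=10 'a': node 8→9  → match P2@[6:10]
i=11 'd': node 9→6 (fail-walked)
i=12 'd': node 6→4 (fail-walked)
i=13 'b': node 4→5  → match P1@[12:13]
i=14 'a': node 5→11 (fail-walked)
i=15 'a': node 11→1 (fail-walked)
i=16 'c': node 1→14 (fail-walked)  → match P6@[16:16]
i=17 'a': node 14→1 (fail-walked)
i=18 'b': node 1→2
i=19 'c': node 2→3  → match P0@[17:19],P6@[19:19]
i=20 'c': node 3→15 (fail-walked)  → match P6@[20:20]
i=21 'b': node 15→16
i=22 'c': node 16→14 (fail-walked)  → match P6@[22:22]
i=23 'd': node 14→4 (fail-walked)
i=24 'c': node 4→14 (fail-walked)  → match P6@[24:24]
i=25 'c': node 14→15  → match P6@[25:25]
i=26 'b': node 15→16
i=27 'd': node 16→17
i=28 'b': node 17→18  → match P1@[27:28],P4@[24:28]
i=29 'a': node 18→11 (fail-walked)
i=30 'b': node 11→2 (fail-walked)
i=31 'a': node 2→11 (fail-walked)
i=32 'd': node 11→12
i=33 'c': node 12→13  → match P3@[30:33],P6@[33:33]
i=34 'c': node 13→15 (fail-walked)  → match P6@[34:34]
i=35 'a': node 15→1 (fail-walked)
i=36 'a': node 1→1 (fail-walked)
i=37 'c': node 1→14 (fail-walked)  → match P6@[37:37]
i=38 'c': node 14→15  → match P6@[38:38]
i=39 'b': node 15→16
i=40 'd': node 16→17
i=41 'b': node 17→18  → match P1@[40:41],P4@[37:41]
i=42 'c': node 18→14 (fail-walked)  → match P6@[42:42]
i=43 'c': node 14→15  → match P6@[43:43]
i=44 'b': node 15→16
i=45 'd': node 16→17
i=46 'b': node 17→18  → match P1@[45:46],P4@[42:46]
i=47 'b': node 18→10 (fail-walked)
i=48 'd': node 10→4 (fail-walked)
i=49 'd': node 4→4 (fail-walked)
i=50 'b': node 4→5  → match P1@[49:50]
i=51 'd': node 5→4 (fail-walked)
i=52 'd': node 4→4 (fail-walked)
i=53 'd': node 4→4 (fail-walked)
i=54 'a': node 4→20  → match P7@[53:54]
i=55 'b': node 20→2 (fail-walked)
i=56 'c': node 2→3  → match P0@[54:56],P6@[56:56]
i=57 'a': node 3→1 (fail-walked)
i=58 'b': node 1→2
i=59 'a': node 2→11 (fail-walked)
i=60 'b': node 11→2 (fail-walked)
i=61 'd': node 2→4 (fail-walked)
i=62 'a': node 4→20  → match P7@[61:62]
i=63 'd': node 20→6 (fail-walked)
i=64 'b': node 6→7  → match P1@[63:64]
i=65 'a': node 7→8
i=66 'a': node 8→9  → match P2@[62:66]

All matches (sorted): [[5,7],[8,1],[10,2],[13,1],[16,6],[19,0],[19,6],[20,6],[22,6],[24,6],[25,6],[28,1],[28,4],[33,3],[33,6],[34,6],[37,6],[38,6],[41,1],[41,4],[42,6],[43,6],[46,1],[46,4],[50,1],[54,7],[56,0],[56,6],[62,7],[64,1],[66,2]]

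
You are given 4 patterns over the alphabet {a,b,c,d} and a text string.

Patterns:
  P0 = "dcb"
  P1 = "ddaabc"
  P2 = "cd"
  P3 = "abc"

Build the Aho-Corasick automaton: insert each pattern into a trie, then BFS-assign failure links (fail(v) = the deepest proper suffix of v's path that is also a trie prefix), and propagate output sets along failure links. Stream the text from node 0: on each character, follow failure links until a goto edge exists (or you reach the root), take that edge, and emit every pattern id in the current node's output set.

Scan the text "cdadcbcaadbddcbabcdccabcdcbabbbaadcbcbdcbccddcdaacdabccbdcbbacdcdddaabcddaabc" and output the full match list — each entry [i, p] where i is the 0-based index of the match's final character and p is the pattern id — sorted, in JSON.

Build:
Trie (insert patterns):
  n0 'ε': a→11 c→9 d→1
  n1 'd': c→2 d→4
  n2 'dc': b→3
  n3 'dcb': ·  [P0 ends]
  n4 'dd': a→5
  n5 'dda': a→6
  n6 'ddaa': b→7
  n7 'ddaab': c→8
  n8 'ddaabc': ·  [P1 ends]
  n9 'c': d→10
  n10 'cd': ·  [P2 ends]
  n11 'a': b→12
  n12 'ab': c→13
  n13 'abc': ·  [P3 ends]

Failure links (BFS by depth):
  n1('d'): parent n0 fail=0; on 'd' 0 → fail=0;  out ∅∪∅=∅
  n9('c'): parent n0 fail=0; on 'c' 0 → fail=0;  out ∅∪∅=∅
  n11('a'): parent n0 fail=0; on 'a' 0 → fail=0;  out ∅∪∅=∅
  n2('dc'): parent n1 fail=0; on 'c' 0 → fail=9;  out ∅∪∅=∅
  n4('dd'): parent n1 fail=0; on 'd' 0 → fail=1;  out ∅∪∅=∅
  n10('cd'): parent n9 fail=0; on 'd' 0 → fail=1;  out {2}∪∅={2}
  n12('ab'): parent n11 fail=0; on 'b' 0 → fail=0;  out ∅∪∅=∅
  n3('dcb'): parent n2 fail=9; on 'b' 9→0 → fail=0;  out {0}∪∅={0}
  n5('dda'): parent n4 fail=1; on 'a' 1→0 → fail=11;  out ∅∪∅=∅
  n13('abc'): parent n12 fail=0; on 'c' 0 → fail=9;  out {3}∪∅={3}
  n6('ddaa'): parent n5 fail=11; on 'a' 11→0 → fail=11;  out ∅∪∅=∅
  n7('ddaab'): parent n6 fail=11; on 'b' 11 → fail=12;  out ∅∪∅=∅
  n8('ddaabc'): parent n7 fail=12; on 'c' 12 → fail=13;  out {1}∪{3}={1,3}

Run:
i=0 'c': node 0→9
i=1 'd': node 9→10  → match P2@[0:1]
i=2 'a': node 10→11 ·f
i=3 'd': node 11→1 ·f
i=4 'c': node 1→2
i=5 'b': node 2→3  → match P0@[3:5]
i=6 'c': node 3→9 ·f
i=7 'a': node 9→11 ·f
i=8 'a': node 11→11 ·f
i=9 'd': node 11→1 ·f
i=10 'b': node 1→0 ·f
i=11 'd': node 0→1
i=12 'd': node 1→4
i=13 'c': node 4→2 ·f
i=14 'b': node 2→3  → match P0@[12:14]
i=15 'a': node 3→11 ·f
i=16 'b': node 11→12
i=17 'c': node 12→13  → match P3@[15:17]
i=18 'd': node 13→10 ·f  → match P2@[17:18]
i=19 'c': node 10→2 ·f
i=20 'c': node 2→9 ·f
i=21 'a': node 9→11 ·f
i=22 'b': node 11→12
i=23 'c': node 12→13  → match P3@[21:23]
i=24 'd': node 13→10 ·f  → match P2@[23:24]
i=25 'c': node 10→2 ·f
i=26 'b': node 2→3  → match P0@[24:26]
i=27 'a': node 3→11 ·f
i=28 'b': node 11→12
i=29 'b': node 12→0 ·f
i=30 'b': node 0→0
i=31 'a': node 0→11
i=32 'a': node 11→11 ·f
i=33 'd': node 11→1 ·f
i=34 'c': node 1→2
i=35 'b': node 2→3  → match P0@[33:35]
i=36 'c': node 3→9 ·f
i=37 'b': node 9→0 ·f
i=38 'd': node 0→1
i=39 'c': node 1→2
i=40 'b': node 2→3  → match P0@[38:40]
i=41 'c': node 3→9 ·f
i=42 'c': node 9→9 ·f
i=43 'd': node 9→10  → match P2@[42:43]
i=44 'd': node 10→4 ·f
i=45 'c': node 4→2 ·f
i=46 'd': node 2→10 ·f  → match P2@[45:46]
i=47 'a': node 10→11 ·f
i=48 'a': node 11→11 ·f
i=49 'c': node 11→9 ·f
i=50 'd': node 9→10  → match P2@[49:50]
i=51 'a': node 10→11 ·f
i=52 'b': node 11→12
i=53 'c': node 12→13  → match P3@[51:53]
i=54 'c': node 13→9 ·f
i=55 'b': node 9→0 ·f
i=56 'd': node 0→1
i=57 'c': node 1→2
i=58 'b': node 2→3  → match P0@[56:58]
i=59 'b': node 3→0 ·f
i=60 'a': node 0→11
i=61 'c': node 11→9 ·f
i=62 'd': node 9→10  → match P2@[61:62]
i=63 'c': node 10→2 ·f
i=64 'd': node 2→10 ·f  → match P2@[63:64]
i=65 'd': node 10→4 ·f
i=66 'd': node 4→4 ·f
i=67 'a': node 4→5
i=68 'a': node 5→6
i=69 'b': node 6→7
i=70 'c': node 7→8  → match P1@[65:70],P3@[68:70]
i=71 'd': node 8→10 ·f  → match P2@[70:71]
i=72 'd': node 10→4 ·f
i=73 'a': node 4→5
i=74 'a': node 5→6
i=75 'b': node 6→7
i=76 'c': node 7→8  → match P1@[71:76],P3@[74:76]

All matches (sorted): [[1,2],[5,0],[14,0],[17,3],[18,2],[23,3],[24,2],[26,0],[35,0],[40,0],[43,2],[46,2],[50,2],[53,3],[58,0],[62,2],[64,2],[70,1],[70,3],[71,2],[76,1],[76,3]]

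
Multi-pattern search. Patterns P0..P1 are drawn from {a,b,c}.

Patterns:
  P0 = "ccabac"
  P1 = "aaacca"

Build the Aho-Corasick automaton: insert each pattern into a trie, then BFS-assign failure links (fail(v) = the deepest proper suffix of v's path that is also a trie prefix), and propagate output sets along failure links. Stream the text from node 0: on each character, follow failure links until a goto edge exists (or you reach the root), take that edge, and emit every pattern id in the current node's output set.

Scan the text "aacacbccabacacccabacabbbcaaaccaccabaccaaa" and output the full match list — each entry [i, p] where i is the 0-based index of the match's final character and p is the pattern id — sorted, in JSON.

Construct AC machine:
Trie nodes:
  n0 'ε': a→7 c→1
  n1 'c': c→2
  n2 'cc': a→3
  n3 'cca': b→4
  n4 'ccab': a→5
  n5 'ccaba': c→6
  n6 'ccabac': ·  [P0 ends]
  n7 'a': a→8
  n8 'aa': a→9
  n9 'aaa': c→10
  n10 'aaac': c→11
  n11 'aaacc': a→12
  n12 'aaacca': ·  [P1 ends]

BFS fail/out derivation:
  n1('c'): parent n0 fail=0; on 'c' 0 → fail=0;  out ∅∪∅=∅
  n7('a'): parent n0 fail=0; on 'a' 0 → fail=0;  out ∅∪∅=∅
  n2('cc'): parent n1 fail=0; on 'c' 0 → fail=1;  out ∅∪∅=∅
  n8('aa'): parent n7 fail=0; on 'a' 0 → fail=7;  out ∅∪∅=∅
  n3('cca'): parent n2 fail=1; on 'a' 1→0 → fail=7;  out ∅∪∅=∅
  n9('aaa'): parent n8 fail=7; on 'a' 7 → fail=8;  out ∅∪∅=∅
  n4('ccab'): parent n3 fail=7; on 'b' 7→0 → fail=0;  out ∅∪∅=∅
  n10('aaac'): parent n9 fail=8; on 'c' 8→7→0 → fail=1;  out ∅∪∅=∅
  n5('ccaba'): parent n4 fail=0; on 'a' 0 → fail=7;  out ∅∪∅=∅
  n11('aaacc'): parent n10 fail=1; on 'c' 1 → fail=2;  out ∅∪∅=∅
  n6('ccabac'): parent n5 fail=7; on 'c' 7→0 → fail=1;  out {0}∪∅={0}
  n12('aaacca'): parent n11 fail=2; on 'a' 2 → fail=3;  out {1}∪∅={1}

Run:
pos 0 'a': at 7
pos 1 'a': at 8
pos 2 'c': at 1 ·f
pos 3 'a': at 7 ·f
pos 4 'c': at 1 ·f
pos 5 'b': at 0 ·f
pos 6 'c': at 1
pos 7 'c': at 2
pos 8 'a': at 3
pos 9 'b': at 4
pos 10 'a': at 5
pos 11 'c': at 6  emit P0@[6:11]
pos 12 'a': at 7 ·f
pos 13 'c': at 1 ·f
pos 14 'c': at 2
pos 15 'c': at 2 ·f
pos 16 'a': at 3
pos 17 'b': at 4
pos 18 'a': at 5
pos 19 'c': at 6  emit P0@[14:19]
pos 20 'a': at 7 ·f
pos 21 'b': at 0 ·f
pos 22 'b': at 0
pos 23 'b': at 0
pos 24 'c': at 1
pos 25 'a': at 7 ·f
pos 26 'a': at 8
pos 27 'a': at 9
pos 28 'c': at 10
pos 29 'c': at 11
pos 30 'a': at 12  emit P1@[25:30]
pos 31 'c': at 1 ·f
pos 32 'c': at 2
pos 33 'a': at 3
pos 34 'b': at 4
pos 35 'a': at 5
pos 36 'c': at 6  emit P0@[31:36]
pos 37 'c': at 2 ·f
pos 38 'a': at 3
pos 39 'a': at 8 ·f
pos 40 'a': at 9

Matches: [[11,0],[19,0],[30,1],[36,0]]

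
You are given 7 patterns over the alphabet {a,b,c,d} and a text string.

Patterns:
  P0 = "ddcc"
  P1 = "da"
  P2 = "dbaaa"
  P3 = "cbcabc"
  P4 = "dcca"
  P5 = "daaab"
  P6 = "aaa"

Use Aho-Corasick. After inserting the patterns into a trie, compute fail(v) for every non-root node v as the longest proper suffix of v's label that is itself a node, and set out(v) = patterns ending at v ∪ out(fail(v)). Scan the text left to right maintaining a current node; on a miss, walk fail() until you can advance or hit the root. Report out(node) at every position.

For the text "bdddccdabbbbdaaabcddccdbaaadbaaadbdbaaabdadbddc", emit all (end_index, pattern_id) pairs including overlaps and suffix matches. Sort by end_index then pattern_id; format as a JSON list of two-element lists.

Construct AC machine:
Trie nodes:
  n0 'ε': a→22 c→10 d→1
  n1 'd': a→5 b→6 c→16 d→2
  n2 'dd': c→3
  n3 'ddc': c→4
  n4 'ddcc': ·  [P0 ends]
  n5 'da': a→19  [P1 ends]
  n6 'db': a→7
  n7 'dba': a→8
  n8 'dbaa': a→9
  n9 'dbaaa': ·  [P2 ends]
  n10 'c': b→11
  n11 'cb': c→12
  n12 'cbc': a→13
  n13 'cbca': b→14
  n14 'cbcab': c→15
  n15 'cbcabc': ·  [P3 ends]
  n16 'dc': c→17
  n17 'dcc': a→18
  n18 'dcca': ·  [P4 ends]
  n19 'daa': a→20
  n20 'daaa': b→21
  n21 'daaab': ·  [P5 ends]
  n22 'a': a→23
  n23 'aa': a→24
  n24 'aaa': ·  [P6 ends]

Failure links (BFS by depth):
  n1('d'): parent n0 fail=0; on 'd' 0 → fail=0;  out ∅∪∅=∅
  n10('c'): parent n0 fail=0; on 'c' 0 → fail=0;  out ∅∪∅=∅
  n22('a'): parent n0 fail=0; on 'a' 0 → fail=0;  out ∅∪∅=∅
  n2('dd'): parent n1 fail=0; on 'd' 0 → fail=1;  out ∅∪∅=∅
  n5('da'): parent n1 fail=0; on 'a' 0 → fail=22;  out {1}∪∅={1}
  n6('db'): parent n1 fail=0; on 'b' 0 → fail=0;  out ∅∪∅=∅
  n11('cb'): parent n10 fail=0; on 'b' 0 → fail=0;  out ∅∪∅=∅
  n16('dc'): parent n1 fail=0; on 'c' 0 → fail=10;  out ∅∪∅=∅
  n23('aa'): parent n22 fail=0; on 'a' 0 → fail=22;  out ∅∪∅=∅
  n3('ddc'): parent n2 fail=1; on 'c' 1 → fail=16;  out ∅∪∅=∅
  n7('dba'): parent n6 fail=0; on 'a' 0 → fail=22;  out ∅∪∅=∅
  n12('cbc'): parent n11 fail=0; on 'c' 0 → fail=10;  out ∅∪∅=∅
  n17('dcc'): parent n16 fail=10; on 'c' 10→0 → fail=10;  out ∅∪∅=∅
  n19('daa'): parent n5 fail=22; on 'a' 22 → fail=23;  out ∅∪∅=∅
  n24('aaa'): parent n23 fail=22; on 'a' 22 → fail=23;  out {6}∪∅={6}
  n4('ddcc'): parent n3 fail=16; on 'c' 16 → fail=17;  out {0}∪∅={0}
  n8('dbaa'): parent n7 fail=22; on 'a' 22 → fail=23;  out ∅∪∅=∅
  n13('cbca'): parent n12 fail=10; on 'a' 10→0 → fail=22;  out ∅∪∅=∅
  n18('dcca'): parent n17 fail=10; on 'a' 10→0 → fail=22;  out {4}∪∅={4}
  n20('daaa'): parent n19 fail=23; on 'a' 23 → fail=24;  out ∅∪{6}={6}
  n9('dbaaa'): parent n8 fail=23; on 'a' 23 → fail=24;  out {2}∪{6}={2,6}
  n14('cbcab'): parent n13 fail=22; on 'b' 22→0 → fail=0;  out ∅∪∅=∅
  n21('daaab'): parent n20 fail=24; on 'b' 24→23→22→0 → fail=0;  out {5}∪∅={5}
  n15('cbcabc'): parent n14 fail=0; on 'c' 0 → fail=10;  out {3}∪∅={3}

Scan:
[0] read 'b'  n0⇒n0
[1] read 'd'  n0⇒n1
[2] read 'd'  n1⇒n2
[3] read 'd'  n2⇒n2 ·f
[4] read 'c'  n2⇒n3
[5] read 'c'  n3⇒n4  → match P0@[2:5]
[6] read 'd'  n4⇒n1 ·f
[7] read 'a'  n1⇒n5  → match P1@[6:7]
[8] read 'b'  n5⇒n0 ·f
[9] read 'b'  n0⇒n0
[10] read 'b'  n0⇒n0
[11] read 'b'  n0⇒n0
[12] read 'd'  n0⇒n1
[13] read 'a'  n1⇒n5  → match P1@[12:13]
[14] read 'a'  n5⇒n19
[15] read 'a'  n19⇒n20  → match P6@[13:15]
[16] read 'b'  n20⇒n21  → match P5@[12:16]
[17] read 'c'  n21⇒n10 ·f
[18] read 'd'  n10⇒n1 ·f
[19] read 'd'  n1⇒n2
[20] read 'c'  n2⇒n3
[21] read 'c'  n3⇒n4  → match P0@[18:21]
[22] read 'd'  n4⇒n1 ·f
[23] read 'b'  n1⇒n6
[24] read 'a'  n6⇒n7
[25] read 'a'  n7⇒n8
[26] read 'a'  n8⇒n9  → match P2@[22:26],P6@[24:26]
[27] read 'd'  n9⇒n1 ·f
[28] read 'b'  n1⇒n6
[29] read 'a'  n6⇒n7
[30] read 'a'  n7⇒n8
[31] read 'a'  n8⇒n9  → match P2@[27:31],P6@[29:31]
[32] read 'd'  n9⇒n1 ·f
[33] read 'b'  n1⇒n6
[34] read 'd'  n6⇒n1 ·f
[35] read 'b'  n1⇒n6
[36] read 'a'  n6⇒n7
[37] read 'a'  n7⇒n8
[38] read 'a'  n8⇒n9  → match P2@[34:38],P6@[36:38]
[39] read 'b'  n9⇒n0 ·f
[40] read 'd'  n0⇒n1
[41] read 'a'  n1⇒n5  → match P1@[40:41]
[42] read 'd'  n5⇒n1 ·f
[43] read 'b'  n1⇒n6
[44] read 'd'  n6⇒n1 ·f
[45] read 'd'  n1⇒n2
[46] read 'c'  n2⇒n3

Result: [[5,0],[7,1],[13,1],[15,6],[16,5],[21,0],[26,2],[26,6],[31,2],[31,6],[38,2],[38,6],[41,1]]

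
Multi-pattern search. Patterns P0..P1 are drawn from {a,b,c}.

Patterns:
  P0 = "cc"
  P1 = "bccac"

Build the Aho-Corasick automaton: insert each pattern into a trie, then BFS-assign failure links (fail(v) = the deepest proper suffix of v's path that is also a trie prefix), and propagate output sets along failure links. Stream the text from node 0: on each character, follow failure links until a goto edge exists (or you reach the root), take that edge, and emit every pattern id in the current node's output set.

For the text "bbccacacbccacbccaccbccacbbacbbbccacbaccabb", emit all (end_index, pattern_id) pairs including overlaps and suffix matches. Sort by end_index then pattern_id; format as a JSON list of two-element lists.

Build:
Trie (insert patterns):
  n0 'ε': b→3 c→1
  n1 'c': c→2
  n2 'cc': ·  ←P0
  n3 'b': c→4
  n4 'bc': c→5
  n5 'bcc': a→6
  n6 'bcca': c→7
  n7 'bccac': ·  ←P1

BFS fail/out derivation:
  fail(1) 'c': from fail(0)=0 chase 'c': 0 ⇒ 0;  out=∅∪out(0)=∅
  fail(3) 'b': from fail(0)=0 chase 'b': 0 ⇒ 0;  out=∅∪out(0)=∅
  fail(2) 'cc': from fail(1)=0 chase 'c': 0 ⇒ 1;  out={0}∪out(1)={0}
  fail(4) 'bc': from fail(3)=0 chase 'c': 0 ⇒ 1;  out=∅∪out(1)=∅
  fail(5) 'bcc': from fail(4)=1 chase 'c': 1 ⇒ 2;  out=∅∪out(2)={0}
  fail(6) 'bcca': from fail(5)=2 chase 'a': 2→1→0 ⇒ 0;  out=∅∪out(0)=∅
  fail(7) 'bccac': from fail(6)=0 chase 'c': 0 ⇒ 1;  out={1}∪out(1)={1}

Scan:
pos 0 'b': at 3
pos 1 'b': at 3 ·f
pos 2 'c': at 4
pos 3 'c': at 5  ** P0@[2:3]
pos 4 'a': at 6
pos 5 'c': at 7  ** P1@[1:5]
pos 6 'a': at 0 ·f
pos 7 'c': at 1
pos 8 'b': at 3 ·f
pos 9 'c': at 4
pos 10 'c': at 5  ** P0@[9:10]
pos 11 'a': at 6
pos 12 'c': at 7  ** P1@[8:12]
pos 13 'b': at 3 ·f
pos 14 'c': at 4
pos 15 'c': at 5  ** P0@[14:15]
pos 16 'a': at 6
pos 17 'c': at 7  ** P1@[13:17]
pos 18 'c': at 2 ·f  ** P0@[17:18]
pos 19 'b': at 3 ·f
pos 20 'c': at 4
pos 21 'c': at 5  ** P0@[20:21]
pos 22 'a': at 6
pos 23 'c': at 7  ** P1@[19:23]
pos 24 'b': at 3 ·f
pos 25 'b': at 3 ·f
pos 26 'a': at 0 ·f
pos 27 'c': at 1
pos 28 'b': at 3 ·f
pos 29 'b': at 3 ·f
pos 30 'b': at 3 ·f
pos 31 'c': at 4
pos 32 'c': at 5  ** P0@[31:32]
pos 33 'a': at 6
pos 34 'c': at 7  ** P1@[30:34]
pos 35 'b': at 3 ·f
pos 36 'a': at 0 ·f
pos 37 'c': at 1
pos 38 'c': at 2  ** P0@[37:38]
pos 39 'a': at 0 ·f
pos 40 'b': at 3
pos 41 'b': at 3 ·f

Matches: [[3,0],[5,1],[10,0],[12,1],[15,0],[17,1],[18,0],[21,0],[23,1],[32,0],[34,1],[38,0]]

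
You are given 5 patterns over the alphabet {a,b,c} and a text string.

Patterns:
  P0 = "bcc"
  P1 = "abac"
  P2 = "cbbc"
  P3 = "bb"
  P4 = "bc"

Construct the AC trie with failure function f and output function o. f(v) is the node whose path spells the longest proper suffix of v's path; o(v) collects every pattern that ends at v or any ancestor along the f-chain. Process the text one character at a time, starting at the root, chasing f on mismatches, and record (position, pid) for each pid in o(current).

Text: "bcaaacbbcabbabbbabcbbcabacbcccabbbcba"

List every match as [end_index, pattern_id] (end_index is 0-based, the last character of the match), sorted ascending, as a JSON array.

Construct AC machine:
Trie (insert patterns):
  0='ε' goto a→4 b→1 c→8
  1='b' goto b→12 c→2
  2='bc' goto c→3  [P4 ends]
  3='bcc' goto ·  [P0 ends]
  4='a' goto b→5
  5='ab' goto a→6
  6='aba' goto c→7
  7='abac' goto ·  [P1 ends]
  8='c' goto b→9
  9='cb' goto b→10
  10='cbb' goto c→11
  11='cbbc' goto ·  [P2 ends]
  12='bb' goto ·  [P3 ends]

Failure links (BFS by depth):
  fail(1) 'b': from fail(0)=0 chase 'b': 0 ⇒ 0;  out=∅∪out(0)=∅
  fail(4) 'a': from fail(0)=0 chase 'a': 0 ⇒ 0;  out=∅∪out(0)=∅
  fail(8) 'c': from fail(0)=0 chase 'c': 0 ⇒ 0;  out=∅∪out(0)=∅
  fail(2) 'bc': from fail(1)=0 chase 'c': 0 ⇒ 8;  out={4}∪out(8)={4}
  fail(5) 'ab': from fail(4)=0 chase 'b': 0 ⇒ 1;  out=∅∪out(1)=∅
  fail(9) 'cb': from fail(8)=0 chase 'b': 0 ⇒ 1;  out=∅∪out(1)=∅
  fail(12) 'bb': from fail(1)=0 chase 'b': 0 ⇒ 1;  out={3}∪out(1)={3}
  fail(3) 'bcc': from fail(2)=8 chase 'c': 8→0 ⇒ 8;  out={0}∪out(8)={0}
  fail(6) 'aba': from fail(5)=1 chase 'a': 1→0 ⇒ 4;  out=∅∪out(4)=∅
  fail(10) 'cbb': from fail(9)=1 chase 'b': 1 ⇒ 12;  out=∅∪out(12)={3}
  fail(7) 'abac': from fail(6)=4 chase 'c': 4→0 ⇒ 8;  out={1}∪out(8)={1}
  fail(11) 'cbbc': from fail(10)=12 chase 'c': 12→1 ⇒ 2;  out={2}∪out(2)={2,4}

Scan:
[0] read 'b'  n0⇒n1
[1] read 'c'  n1⇒n2  emit P4@[0:1]
[2] read 'a'  n2⇒n4 (via fail)
[3] read 'a'  n4⇒n4 (via fail)
[4] read 'a'  n4⇒n4 (via fail)
[5] read 'c'  n4⇒n8 (via fail)
[6] read 'b'  n8⇒n9
[7] read 'b'  n9⇒n10  emit P3@[6:7]
[8] read 'c'  n10⇒n11  emit P2@[5:8],P4@[7:8]
[9] read 'a'  n11⇒n4 (via fail)
[10] read 'b'  n4⇒n5
[11] read 'b'  n5⇒n12 (via fail)  emit P3@[10:11]
[12] read 'a'  n12⇒n4 (via fail)
[13] read 'b'  n4⇒n5
[14] read 'b'  n5⇒n12 (via fail)  emit P3@[13:14]
[15] read 'b'  n12⇒n12 (via fail)  emit P3@[14:15]
[16] read 'a'  n12⇒n4 (via fail)
[17] read 'b'  n4⇒n5
[18] read 'c'  n5⇒n2 (via fail)  emit P4@[17:18]
[19] read 'b'  n2⇒n9 (via fail)
[20] read 'b'  n9⇒n10  emit P3@[19:20]
[21] read 'c'  n10⇒n11  emit P2@[18:21],P4@[20:21]
[22] read 'a'  n11⇒n4 (via fail)
[23] read 'b'  n4⇒n5
[24] read 'a'  n5⇒n6
[25] read 'c'  n6⇒n7  emit P1@[22:25]
[26] read 'b'  n7⇒n9 (via fail)
[27] read 'c'  n9⇒n2 (via fail)  emit P4@[26:27]
[28] read 'c'  n2⇒n3  emit P0@[26:28]
[29] read 'c'  n3⇒n8 (via fail)
[30] read 'a'  n8⇒n4 (via fail)
[31] read 'b'  n4⇒n5
[32] read 'b'  n5⇒n12 (via fail)  emit P3@[31:32]
[33] read 'b'  n12⇒n12 (via fail)  emit P3@[32:33]
[34] read 'c'  n12⇒n2 (via fail)  emit P4@[33:34]
[35] read 'b'  n2⇒n9 (via fail)
[36] read 'a'  n9⇒n4 (via fail)

All matches (sorted): [[1,4],[7,3],[8,2],[8,4],[11,3],[14,3],[15,3],[18,4],[20,3],[21,2],[21,4],[25,1],[27,4],[28,0],[32,3],[33,3],[34,4]]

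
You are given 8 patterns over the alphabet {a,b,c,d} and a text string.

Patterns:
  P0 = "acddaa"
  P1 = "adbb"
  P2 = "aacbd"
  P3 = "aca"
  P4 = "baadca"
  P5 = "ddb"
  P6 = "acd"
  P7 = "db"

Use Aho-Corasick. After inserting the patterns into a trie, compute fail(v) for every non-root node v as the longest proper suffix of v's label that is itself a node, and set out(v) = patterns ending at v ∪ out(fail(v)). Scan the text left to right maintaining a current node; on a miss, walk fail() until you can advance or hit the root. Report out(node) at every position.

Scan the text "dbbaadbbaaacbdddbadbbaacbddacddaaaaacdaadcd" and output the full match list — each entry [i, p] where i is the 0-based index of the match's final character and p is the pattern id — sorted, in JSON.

Construct AC machine:
Trie nodes:
  n0 'ε': a→1 b→15 d→21
  n1 'a': a→10 c→2 d→7
  n2 'ac': a→14 d→3
  n3 'acd': d→4  [P6 ends]
  n4 'acdd': a→5
  n5 'acdda': a→6
  n6 'acddaa': ·  [P0 ends]
  n7 'ad': b→8
  n8 'adb': b→9
  n9 'adbb': ·  [P1 ends]
  n10 'aa': c→11
  n11 'aac': b→12
  n12 'aacb': d→13
  n13 'aacbd': ·  [P2 ends]
  n14 'aca': ·  [P3 ends]
  n15 'b': a→16
  n16 'ba': a→17
  n17 'baa': d→18
  n18 'baad': c→19
  n19 'baadc': a→20
  n20 'baadca': ·  [P4 ends]
  n21 'd': b→24 d→22
  n22 'dd': b→23
  n23 'ddb': ·  [P5 ends]
  n24 'db': ·  [P7 ends]

Failure links (BFS by depth):
  fail(1) 'a': from fail(0)=0 chase 'a': 0 ⇒ 0;  out=∅∪out(0)=∅
  fail(15) 'b': from fail(0)=0 chase 'b': 0 ⇒ 0;  out=∅∪out(0)=∅
  fail(21) 'd': from fail(0)=0 chase 'd': 0 ⇒ 0;  out=∅∪out(0)=∅
  fail(2) 'ac': from fail(1)=0 chase 'c': 0 ⇒ 0;  out=∅∪out(0)=∅
  fail(7) 'ad': from fail(1)=0 chase 'd': 0 ⇒ 21;  out=∅∪out(21)=∅
  fail(10) 'aa': from fail(1)=0 chase 'a': 0 ⇒ 1;  out=∅∪out(1)=∅
  fail(16) 'ba': from fail(15)=0 chase 'a': 0 ⇒ 1;  out=∅∪out(1)=∅
  fail(22) 'dd': from fail(21)=0 chase 'd': 0 ⇒ 21;  out=∅∪out(21)=∅
  fail(24) 'db': from fail(21)=0 chase 'b': 0 ⇒ 15;  out={7}∪out(15)={7}
  fail(3) 'acd': from fail(2)=0 chase 'd': 0 ⇒ 21;  out={6}∪out(21)={6}
  fail(8) 'adb': from fail(7)=21 chase 'b': 21 ⇒ 24;  out=∅∪out(24)={7}
  fail(11) 'aac': from fail(10)=1 chase 'c': 1 ⇒ 2;  out=∅∪out(2)=∅
  fail(14) 'aca': from fail(2)=0 chase 'a': 0 ⇒ 1;  out={3}∪out(1)={3}
  fail(17) 'baa': from fail(16)=1 chase 'a': 1 ⇒ 10;  out=∅∪out(10)=∅
  fail(23) 'ddb': from fail(22)=21 chase 'b': 21 ⇒ 24;  out={5}∪out(24)={5,7}
  fail(4) 'acdd': from fail(3)=21 chase 'd': 21 ⇒ 22;  out=∅∪out(22)=∅
  fail(9) 'adbb': from fail(8)=24 chase 'b': 24→15→0 ⇒ 15;  out={1}∪out(15)={1}
  fail(12) 'aacb': from fail(11)=2 chase 'b': 2→0 ⇒ 15;  out=∅∪out(15)=∅
  fail(18) 'baad': from fail(17)=10 chase 'd': 10→1 ⇒ 7;  out=∅∪out(7)=∅
  fail(5) 'acdda': from fail(4)=22 chase 'a': 22→21→0 ⇒ 1;  out=∅∪out(1)=∅
  fail(13) 'aacbd': from fail(12)=15 chase 'd': 15→0 ⇒ 21;  out={2}∪out(21)={2}
  fail(19) 'baadc': from fail(18)=7 chase 'c': 7→21→0 ⇒ 0;  out=∅∪out(0)=∅
  fail(6) 'acddaa': from fail(5)=1 chase 'a': 1 ⇒ 10;  out={0}∪out(10)={0}
  fail(20) 'baadca': from fail(19)=0 chase 'a': 0 ⇒ 1;  out={4}∪out(1)={4}

Text stream:
i=0 'd': node 0→21
i=1 'b': node 21→24  → match P7@[0:1]
i=2 'b': node 24→15 ·f
i=3 'a': node 15→16
i=4 'a': node 16→17
i=5 'd': node 17→18
i=6 'b': node 18→8 ·f  → match P7@[5:6]
i=7 'b': node 8→9  → match P1@[4:7]
i=8 'a': node 9→16 ·f
i=9 'a': node 16→17
i=10 'a': node 17→10 ·f
i=11 'c': node 10→11
i=12 'b': node 11→12
i=13 'd': node 12→13  → match P2@[9:13]
i=14 'd': node 13→22 ·f
i=15 'd': node 22→22 ·f
i=16 'b': node 22→23  → match P5@[14:16],P7@[15:16]
i=17 'a': node 23→16 ·f
i=18 'd': node 16→7 ·f
i=19 'b': node 7→8  → match P7@[18:19]
i=20 'b': node 8→9  → match P1@[17:20]
i=21 'a': node 9→16 ·f
i=22 'a': node 16→17
i=23 'c': node 17→11 ·f
i=24 'b': node 11→12
i=25 'd': node 12→13  → match P2@[21:25]
i=26 'd': node 13→22 ·f
i=27 'a': node 22→1 ·f
i=28 'c': node 1→2
i=29 'd': node 2→3  → match P6@[27:29]
i=30 'd': node 3→4
i=31 'a': node 4→5
i=32 'a': node 5→6  → match P0@[27:32]
i=33 'a': node 6→10 ·f
i=34 'a': node 10→10 ·f
i=35 'a': node 10→10 ·f
i=36 'c': node 10→11
i=37 'd': node 11→3 ·f  → match P6@[35:37]
i=38 'a': node 3→1 ·f
i=39 'a': node 1→10
i=40 'd': node 10→7 ·f
i=41 'c': node 7→0 ·f
i=42 'd': node 0→21

All matches (sorted): [[1,7],[6,7],[7,1],[13,2],[16,5],[16,7],[19,7],[20,1],[25,2],[29,6],[32,0],[37,6]]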